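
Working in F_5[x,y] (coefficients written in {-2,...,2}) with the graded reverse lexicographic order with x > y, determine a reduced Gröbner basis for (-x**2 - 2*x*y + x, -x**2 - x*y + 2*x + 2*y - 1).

Buchberger's algorithm terminates because the ascending chain of leading-term ideals stabilizes.

f_1 = -x**2 - 2*x*y + x, LT = x**2.
f_2 = -x**2 - x*y + 2*x + 2*y - 1, LT = x**2.

S(f_1,f_2): lcm = x**2. S = x*y + x + 2*y - 1.
  leading term x*y: no divisor's leading term divides it; move x*y to the remainder.
  leading term x: no divisor's leading term divides it; move x to the remainder.
  leading term y: no divisor's leading term divides it; move 2*y to the remainder.
  leading term 1: no divisor's leading term divides it; move -1 to the remainder.
  remainder x*y + x + 2*y - 1 ≠ 0; add g_3 = x*y + x + 2*y - 1 to the basis.

S(f_1,g_3): lcm = x**2*y. S = 2*x*y**2 - x**2 + 2*x*y + x.
  leading term x*y**2: subtract (2*y)·g_3 from 2*x*y**2 - x**2 + 2*x*y + x → -x**2 + y**2 + x + 2*y
  leading term x**2: subtract (1)·f_1 from -x**2 + y**2 + x + 2*y → 2*x*y + y**2 + 2*y
  leading term x*y: subtract (2)·g_3 from 2*x*y + y**2 + 2*y → y**2 - 2*x - 2*y + 2
  leading term y**2: no divisor's leading term divides it; move y**2 to the remainder.
  leading term x: no divisor's leading term divides it; move -2*x to the remainder.
  leading term y: no divisor's leading term divides it; move -2*y to the remainder.
  leading term 1: no divisor's leading term divides it; move 2 to the remainder.
  remainder y**2 - 2*x - 2*y + 2 ≠ 0; add g_4 = y**2 - 2*x - 2*y + 2 to the basis.

The other S-polynomials (S(f_2,g_3), S(f_1,g_4), S(f_2,g_4), S(g_3,g_4)) all reduce to 0 modulo the current basis, so we have a Gröbner basis.
Inter-reduce: drop elements whose leading term is divisible by another's, tail-reduce, and make monic.

G = {x**2 + 2*x + y + 2, x*y + x + 2*y - 1, y**2 - 2*x - 2*y + 2}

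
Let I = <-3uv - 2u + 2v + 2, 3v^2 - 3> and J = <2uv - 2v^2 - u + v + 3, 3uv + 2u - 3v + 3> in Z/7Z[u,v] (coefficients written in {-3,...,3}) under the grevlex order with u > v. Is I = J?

Two ideals are equal iff their reduced Gröbner bases coincide (the reduced basis is unique for a fixed ordering).
Buchberger on the first generating set:
f_1 = -3uv - 2u + 2v + 2, LT = uv.
f_2 = 3v^2 - 3, LT = v^2.

S(f_1,f_2): lcm = uv^2. S = 3uv - 3v^2 + u - 3v.
  reduce S modulo (f_1, f_2):
  remainder -u - v - 1 ≠ 0; add g_3 = -u - v - 1 to the basis.

The other S-polynomials (S(f_1,g_3), S(f_2,g_3)) all reduce to 0 modulo the current basis, so we have a Gröbner basis.
Inter-reduce: drop elements whose leading term is divisible by another's, tail-reduce, and make monic.
Reduced Gröbner basis: {v^2 - 1, u + v + 1}.

Buchberger on the second generating set:
h_1 = 2uv - 2v^2 - u + v + 3, LT = uv.
h_2 = 3uv + 2u - 3v + 3, LT = uv.

S(h_1,h_2): lcm = uv. S = -v^2 - 2v - 3.
  reduce S modulo (h_1, h_2):
  remainder -v^2 - 2v - 3 ≠ 0; add k_3 = -v^2 - 2v - 3 to the basis.

S(h_1,k_3): lcm = uv^2. S = -v^3 + uv - 3v^2 - 3u - 2v.
  reduce S modulo (h_1, h_2, k_3):
  remainder u - 3v + 2 ≠ 0; add k_4 = u - 3v + 2 to the basis.

The other S-polynomials (S(h_2,k_3), S(h_1,k_4), S(h_2,k_4), S(k_3,k_4)) all reduce to 0 modulo the current basis, so we have a Gröbner basis.
Inter-reduce: drop elements whose leading term is divisible by another's, tail-reduce, and make monic.
Reduced Gröbner basis: {v^2 + 2v + 3, u - 3v + 2}.

The bases are distinct; the ideals are different.

No, the ideals differ.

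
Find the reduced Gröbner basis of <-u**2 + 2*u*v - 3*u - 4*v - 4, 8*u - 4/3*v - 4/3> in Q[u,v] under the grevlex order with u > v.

G = {v**2 - 152/11*v - 163/11, u - 1/6*v - 1/6}

Buchberger's algorithm terminates because the ascending chain of leading-term ideals stabilizes.

f_1 = -u**2 + 2*u*v - 3*u - 4*v - 4, LT = u**2.
f_2 = 8*u - 4/3*v - 4/3, LT = u.

S(f_1,f_2): lcm = u**2. S = -11/6*u*v + 19/6*u + 4*v + 4.
  reduce S modulo (f_1, f_2):
  remainder -11/36*v**2 + 38/9*v + 163/36 ≠ 0; add g_3 = -11/36*v**2 + 38/9*v + 163/36 to the basis.

The other S-polynomials (S(f_1,g_3), S(f_2,g_3)) all reduce to 0 modulo the current basis, so we have a Gröbner basis.
Inter-reduce: drop elements whose leading term is divisible by another's, tail-reduce, and make monic.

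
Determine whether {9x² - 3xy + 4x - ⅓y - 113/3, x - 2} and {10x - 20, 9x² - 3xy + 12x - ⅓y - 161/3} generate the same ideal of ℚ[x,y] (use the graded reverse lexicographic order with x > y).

Since reduced Gröbner bases are canonical representatives of ideals under a given ordering, it suffices to compute and compare them.
Buchberger on the first generating set:
f_1 = 9x² - 3xy + 4x - ⅓y - 113/3, LT = x².
f_2 = x - 2, LT = x.

S(f_1,f_2): lcm = x². S = -⅓xy + 22/9x - 1/27y - 113/27.
  leading term xy: subtract (-⅓y)·f_2 from -⅓xy + 22/9x - 1/27y - 113/27 → 22/9x - 19/27y - 113/27
  leading term x: subtract (22/9)·f_2 from 22/9x - 19/27y - 113/27 → -19/27y + 19/27
  leading term y: no divisor's leading term divides it; move -19/27y to the remainder.
  leading term 1: no divisor's leading term divides it; move 19/27 to the remainder.
  remainder -19/27y + 19/27 ≠ 0; add g_3 = -19/27y + 19/27 to the basis.

S(f_1,g_3): leading monomials are coprime, so the S-polynomial reduces to 0 (Buchberger's first criterion).
S(f_2,g_3): leading monomials are coprime, so the S-polynomial reduces to 0 (Buchberger's first criterion).
Every S-polynomial of the final basis reduces to 0, so we have a Gröbner basis.
Inter-reduce: drop elements whose leading term is divisible by another's, tail-reduce, and make monic.
Reduced Gröbner basis: {x - 2, y - 1}.

Buchberger on the second generating set:
h_1 = 10x - 20, LT = x.
h_2 = 9x² - 3xy + 12x - ⅓y - 161/3, LT = x².

S(h_1,h_2): lcm = x². S = ⅓xy - 10/3x + 1/27y + 161/27.
  leading term xy: subtract (1/30y)·h_1 from ⅓xy - 10/3x + 1/27y + 161/27 → -10/3x + 19/27y + 161/27
  leading term x: subtract (-⅓)·h_1 from -10/3x + 19/27y + 161/27 → 19/27y - 19/27
  leading term y: no divisor's leading term divides it; move 19/27y to the remainder.
  leading term 1: no divisor's leading term divides it; move -19/27 to the remainder.
  remainder 19/27y - 19/27 ≠ 0; add k_3 = 19/27y - 19/27 to the basis.

S(h_1,k_3): leading monomials are coprime, so the S-polynomial reduces to 0 (Buchberger's first criterion).
S(h_2,k_3): leading monomials are coprime, so the S-polynomial reduces to 0 (Buchberger's first criterion).
Every S-polynomial of the final basis reduces to 0, so we have a Gröbner basis.
Inter-reduce: drop elements whose leading term is divisible by another's, tail-reduce, and make monic.
Reduced Gröbner basis: {x - 2, y - 1}.

The two bases agree; hence the ideals are identical.

Yes, the ideals are equal.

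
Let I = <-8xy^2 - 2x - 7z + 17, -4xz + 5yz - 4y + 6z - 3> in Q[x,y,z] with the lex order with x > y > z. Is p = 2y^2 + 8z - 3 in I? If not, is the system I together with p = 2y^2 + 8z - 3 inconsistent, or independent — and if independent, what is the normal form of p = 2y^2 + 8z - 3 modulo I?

2y^2 + 8z - 3 is independent of I; its normal form modulo I is 2y^2 + 8z - 3.

First compute the reduced Gröbner basis of I by Buchberger's algorithm.
f_1 = -8xy^2 - 2x - 7z + 17, LT = xy^2.
f_2 = -4xz + 5yz - 4y + 6z - 3, LT = xz.

S(f_1,f_2): lcm = xy^2z. S = 1/4xz + 5/4y^3z - y^3 + 3/2y^2z - 3/4y^2 + 7/8z^2 - 17/8z.
  reduce S modulo (f_1, f_2):
  remainder 5/4y^3z - y^3 + 3/2y^2z - 3/4y^2 + 5/16yz - 1/4y + 7/8z^2 - 7/4z - 3/16 ≠ 0; add h_3 = 5/4y^3z - y^3 + 3/2y^2z - 3/4y^2 + 5/16yz - 1/4y + 7/8z^2 - 7/4z - 3/16 to the basis.

The other S-polynomials (S(f_1,h_3), S(f_2,h_3)) all reduce to 0 modulo the current basis, so we have a Gröbner basis.
Inter-reduce: drop elements whose leading term is divisible by another's, tail-reduce, and make monic.
Reduced Gröbner basis: {xy^2 + 1/4x + 7/8z - 17/8, xz - 5/4yz + y - 3/2z + 3/4, y^3z - 4/5y^3 + 6/5y^2z - 3/5y^2 + 1/4yz - 1/5y + 7/10z^2 - 7/5z - 3/20}.
Label its elements g_1 = xy^2 + 1/4x + 7/8z - 17/8, g_2 = xz - 5/4yz + y - 3/2z + 3/4, g_3 = y^3z - 4/5y^3 + 6/5y^2z - 3/5y^2 + 1/4yz - 1/5y + 7/10z^2 - 7/5z - 3/20.

Reduce p = 2y^2 + 8z - 3 modulo G:
  leading term y^2: no divisor's leading term divides it; move 2y^2 to the remainder.
  leading term z: no divisor's leading term divides it; move 8z to the remainder.
  leading term 1: no divisor's leading term divides it; move -3 to the remainder.
  normal form = 2y^2 + 8z - 3.
The normal form is nonzero, so p ∉ I. Since p minus its normal form lies in I, I + (p) = I + (r) where r = 2y^2 + 8z - 3; decide whether this ideal is the whole ring.
Run Buchberger on G together with r (pairs among the g_i already reduce to 0 since G is a Gröbner basis):
g_1 = xy^2 + 1/4x + 7/8z - 17/8, LT = xy^2.
g_2 = xz - 5/4yz + y - 3/2z + 3/4, LT = xz.
g_3 = y^3z - 4/5y^3 + 6/5y^2z - 3/5y^2 + 1/4yz - 1/5y + 7/10z^2 - 7/5z - 3/20, LT = y^3z.
r = 2y^2 + 8z - 3, LT = y^2.

S(g_1,r): lcm = xy^2. S = -4xz + 7/4x + 7/8z - 17/8.
  reduce S modulo (g_1, g_2, g_3, r):
  remainder 7/4x - 5yz + 4y - 41/8z + 7/8 ≠ 0; add m_5 = 7/4x - 5yz + 4y - 41/8z + 7/8 to the basis.

S(g_3,r): lcm = y^3z. S = -4/5y^3 + 6/5y^2z - 3/5y^2 - 4yz^2 + 7/4yz - 1/5y + 7/10z^2 - 7/5z - 3/20.
  reduce S modulo (g_1, g_2, g_3, r, m_5):
  remainder -4yz^2 + 99/20yz - 7/5y - 41/10z^2 + 14/5z - 21/20 ≠ 0; add m_6 = -4yz^2 + 99/20yz - 7/5y - 41/10z^2 + 14/5z - 21/20 to the basis.

S(g_1,m_6): lcm = xy^2z^2. S = 99/80xy^2z - 7/20xy^2 - 41/40xyz^2 + 7/10xyz - 21/80xy + 1/4xz^2 + 7/8z^3 - 17/8z^2.
  reduce S modulo (g_1, g_2, g_3, r, m_5, m_6):
  remainder -5457/6400yz + 231/1600y + 6z^3 - 25917/3200z^2 + 6093/1600z - 2457/6400 ≠ 0; add m_7 = -5457/6400yz + 231/1600y + 6z^3 - 25917/3200z^2 + 6093/1600z - 2457/6400 to the basis.

S(g_1,m_7): lcm = xy^2z. S = 308/1819xy^2 + 12800/1819xyz^3 - 17278/1819xyz^2 + 8124/1819xyz - 819/1819xy + 1/4xz + 7/8z^2 - 17/8z.
  reduce S modulo (g_1, g_2, g_3, r, m_5, m_6, m_7):
  remainder -5596185/6617522y - 64000/1819z^4 + 281496210/3308761z^3 - 258702030/3308761z^2 + 391818545/13235044z - 12299385/3308761 ≠ 0; add m_8 = -5596185/6617522y - 64000/1819z^4 + 281496210/3308761z^3 - 258702030/3308761z^2 + 391818545/13235044z - 12299385/3308761 to the basis.

S(g_1,m_8): lcm = xy^2. S = -46566400/1119237xyz^4 + 37532828/373079xyz^3 - 34493604/373079xyz^2 + 78363709/2238474xyz - 234274/53297xy + 1/4x + 7/8z - 17/8.
  reduce S modulo (g_1, g_2, g_3, r, m_5, m_6, m_7, m_8):
  remainder 232832000/1119237z^5 - 602416420/1119237z^4 + 909500/1561z^3 - 673348325/2238474z^2 + 11823500/159891z - 318325/53297 ≠ 0; add m_9 = 232832000/1119237z^5 - 602416420/1119237z^4 + 909500/1561z^3 - 673348325/2238474z^2 + 11823500/159891z - 318325/53297 to the basis.

The other S-polynomials (S(g_1,g_2), S(g_1,g_3), S(g_2,g_3), S(g_2,r), S(g_1,m_5), S(g_2,m_5), S(g_3,m_5), S(r,m_5), S(g_2,m_6), S(g_3,m_6), S(r,m_6), S(m_5,m_6), S(g_2,m_7), S(g_3,m_7), S(r,m_7), S(m_5,m_7), S(m_6,m_7), S(g_2,m_8), S(g_3,m_8), S(r,m_8), S(m_5,m_8), S(m_6,m_8), S(m_7,m_8), S(g_1,m_9), S(g_2,m_9), S(g_3,m_9), S(r,m_9), S(m_5,m_9), S(m_6,m_9), S(m_7,m_9), S(m_8,m_9)) all reduce to 0 modulo the current basis, so we have a Gröbner basis.
Inter-reduce: drop elements whose leading term is divisible by another's, tail-reduce, and make monic.
Reduced Gröbner basis: {x - 819200/10927z^4 + 1761152/10927z^3 - 1523896/10927z^2 + 1035711/21854z - 19151/3122, y + 46566400/1119237z^4 - 37532828/373079z^3 + 34493604/373079z^2 - 78363709/2238474z + 234274/53297, z^5 - 16559/6400z^4 + 717/256z^3 - 14807/10240z^2 + 91/256z - 147/5120}.
The reduced Gröbner basis of I + (p) is {x - 819200/10927z^4 + 1761152/10927z^3 - 1523896/10927z^2 + 1035711/21854z - 19151/3122, y + 46566400/1119237z^4 - 37532828/373079z^3 + 34493604/373079z^2 - 78363709/2238474z + 234274/53297, z^5 - 16559/6400z^4 + 717/256z^3 - 14807/10240z^2 + 91/256z - 147/5120} ≠ {1}, a proper ideal, so the enlarged system stays consistent: p is independent of I, with normal form 2y^2 + 8z - 3.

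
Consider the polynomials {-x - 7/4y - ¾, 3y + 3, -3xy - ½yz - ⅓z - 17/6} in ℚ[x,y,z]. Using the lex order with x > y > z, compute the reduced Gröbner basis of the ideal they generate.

G = {x - 1, y + 1, z + 1}

Buchberger's algorithm terminates because the ascending chain of leading-term ideals stabilizes.

f_1 = -x - 7/4y - ¾, LT = x.
f_2 = 3y + 3, LT = y.
f_3 = -3xy - ½yz - ⅓z - 17/6, LT = xy.

S(f_1,f_2): leading monomials are coprime, so the S-polynomial reduces to 0 (Buchberger's first criterion).
S(f_1,f_3): lcm = xy. S = 7/4y² - ⅙yz + ¾y - 1/9z - 17/18.
  leading term y²: subtract (7/12y)·f_2 from 7/4y² - ⅙yz + ¾y - 1/9z - 17/18 → -⅙yz - y - 1/9z - 17/18
  leading term yz: subtract (-1/18z)·f_2 from -⅙yz - y - 1/9z - 17/18 → -y + 1/18z - 17/18
  leading term y: subtract (-⅓)·f_2 from -y + 1/18z - 17/18 → 1/18z + 1/18
  leading term z: no divisor's leading term divides it; move 1/18z to the remainder.
  leading term 1: no divisor's leading term divides it; move 1/18 to the remainder.
  remainder 1/18z + 1/18 ≠ 0; add g_4 = 1/18z + 1/18 to the basis.

S(f_2,f_3): lcm = xy. S = x - ⅙yz - 1/9z - 17/18.
  leading term x: subtract (-1)·f_1 from x - ⅙yz - 1/9z - 17/18 → -⅙yz - 7/4y - 1/9z - 61/36
  leading term yz: subtract (-1/18z)·f_2 from -⅙yz - 7/4y - 1/9z - 61/36 → -7/4y + 1/18z - 61/36
  leading term y: subtract (-7/12)·f_2 from -7/4y + 1/18z - 61/36 → 1/18z + 1/18
  leading term z: subtract (1)·g_4 from 1/18z + 1/18 → 0
  remainder 0.

S(f_1,g_4): leading monomials are coprime, so the S-polynomial reduces to 0 (Buchberger's first criterion).
S(f_2,g_4): leading monomials are coprime, so the S-polynomial reduces to 0 (Buchberger's first criterion).
S(f_3,g_4): leading monomials are coprime, so the S-polynomial reduces to 0 (Buchberger's first criterion).
Every S-polynomial of the final basis reduces to 0, so we have a Gröbner basis.
Inter-reduce: drop elements whose leading term is divisible by another's, tail-reduce, and make monic.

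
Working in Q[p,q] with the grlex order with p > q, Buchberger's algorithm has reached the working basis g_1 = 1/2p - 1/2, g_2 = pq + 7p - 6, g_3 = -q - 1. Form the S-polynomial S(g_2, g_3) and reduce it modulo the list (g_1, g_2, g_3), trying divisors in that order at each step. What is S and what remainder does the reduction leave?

lcm(LM(g_2), LM(g_3)) = pq.
S = (lcm/LT(g_2))·g_2 − (lcm/LT(g_3))·g_3 = 6p - 6.
Reduce S modulo (g_1, g_2, g_3) in that order:
  leading term p: subtract (12)·g_1 from 6p - 6 → 0
The remainder is 0, so this S-polynomial contributes no new basis element.

S(g_2, g_3) = 6p - 6; remainder on division = 0.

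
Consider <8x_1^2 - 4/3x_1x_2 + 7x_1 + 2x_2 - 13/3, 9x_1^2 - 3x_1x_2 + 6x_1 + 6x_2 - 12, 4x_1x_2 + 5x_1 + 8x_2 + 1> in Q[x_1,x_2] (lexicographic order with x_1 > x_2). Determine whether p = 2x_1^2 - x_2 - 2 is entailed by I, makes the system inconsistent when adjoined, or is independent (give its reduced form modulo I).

Adjoining 2x_1^2 - x_2 - 2 makes the ideal the whole ring: the system is inconsistent.

First compute the reduced Gröbner basis of I by Buchberger's algorithm.
f_1 = 8x_1^2 - 4/3x_1x_2 + 7x_1 + 2x_2 - 13/3, LT = x_1^2.
f_2 = 9x_1^2 - 3x_1x_2 + 6x_1 + 6x_2 - 12, LT = x_1^2.
f_3 = 4x_1x_2 + 5x_1 + 8x_2 + 1, LT = x_1x_2.

S(f_1,f_2): lcm = x_1^2. S = 1/6x_1x_2 + 5/24x_1 - 5/12x_2 + 19/24.
  leading term x_1x_2: subtract (1/24)·f_3 from 1/6x_1x_2 + 5/24x_1 - 5/12x_2 + 19/24 → -3/4x_2 + 3/4
  leading term x_2: no divisor's leading term divides it; move -3/4x_2 to the remainder.
  leading term 1: no divisor's leading term divides it; move 3/4 to the remainder.
  remainder -3/4x_2 + 3/4 ≠ 0; add h_4 = -3/4x_2 + 3/4 to the basis.

S(f_1,f_3): lcm = x_1^2x_2. S = -5/4x_1^2 - 1/6x_1x_2^2 - 9/8x_1x_2 - 1/4x_1 + 1/4x_2^2 - 13/24x_2.
  leading term x_1^2: subtract (-5/32)·f_1 from -5/4x_1^2 - 1/6x_1x_2^2 - 9/8x_1x_2 - 1/4x_1 + 1/4x_2^2 - 13/24x_2 → -1/6x_1x_2^2 - 4/3x_1x_2 + 27/32x_1 + 1/4x_2^2 - 11/48x_2 - 65/96
  leading term x_1x_2^2: subtract (-1/24x_2)·f_3 from -1/6x_1x_2^2 - 4/3x_1x_2 + 27/32x_1 + 1/4x_2^2 - 11/48x_2 - 65/96 → -9/8x_1x_2 + 27/32x_1 + 7/12x_2^2 - 3/16x_2 - 65/96
  leading term x_1x_2: subtract (-9/32)·f_3 from -9/8x_1x_2 + 27/32x_1 + 7/12x_2^2 - 3/16x_2 - 65/96 → 9/4x_1 + 7/12x_2^2 + 33/16x_2 - 19/48
  leading term x_1: no divisor's leading term divides it; move 9/4x_1 to the remainder.
  leading term x_2^2: subtract (-7/9x_2)·h_4 from 7/12x_2^2 + 33/16x_2 - 19/48 → 127/48x_2 - 19/48
  leading term x_2: subtract (-127/36)·h_4 from 127/48x_2 - 19/48 → 9/4
  leading term 1: no divisor's leading term divides it; move 9/4 to the remainder.
  remainder 9/4x_1 + 9/4 ≠ 0; add h_5 = 9/4x_1 + 9/4 to the basis.

The other S-polynomials (S(f_2,f_3), S(f_1,h_4), S(f_2,h_4), S(f_3,h_4), S(f_1,h_5), S(f_2,h_5), S(f_3,h_5), S(h_4,h_5)) all reduce to 0 modulo the current basis, so we have a Gröbner basis.
Inter-reduce: drop elements whose leading term is divisible by another's, tail-reduce, and make monic.
Reduced Gröbner basis: {x_1 + 1, x_2 - 1}.
Label its elements g_1 = x_1 + 1, g_2 = x_2 - 1.

Reduce p = 2x_1^2 - x_2 - 2 modulo G:
  leading term x_1^2: subtract (2x_1)·g_1 from 2x_1^2 - x_2 - 2 → -2x_1 - x_2 - 2
  leading term x_1: subtract (-2)·g_1 from -2x_1 - x_2 - 2 → -x_2
  leading term x_2: subtract (-1)·g_2 from -x_2 → -1
  leading term 1: no divisor's leading term divides it; move -1 to the remainder.
  normal form = -1.
The normal form is nonzero, so p ∉ I. Since p minus its normal form lies in I, I + (p) = I + (r) where r = -1; decide whether this ideal is the whole ring.
Here r = -1 is a nonzero constant, hence a unit: 1 ∈ I + (p), the Gröbner basis of I + (p) is {1}, and the enlarged system has no common solution — adjoining p is inconsistent.

Ideal membership is decidable via reduction modulo a Gröbner basis.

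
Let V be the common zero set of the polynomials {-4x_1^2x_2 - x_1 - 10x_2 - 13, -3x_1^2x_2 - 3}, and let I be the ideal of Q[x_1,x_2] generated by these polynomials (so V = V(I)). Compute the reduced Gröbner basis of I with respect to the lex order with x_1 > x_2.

f_1 = -4x_1^2x_2 - x_1 - 10x_2 - 13, LT = x_1^2x_2.
f_2 = -3x_1^2x_2 - 3, LT = x_1^2x_2.

S(f_1,f_2): lcm = x_1^2x_2. S = 1/4x_1 + 5/2x_2 + 9/4.
  leading term x_1: no divisor's leading term divides it; move 1/4x_1 to the remainder.
  leading term x_2: no divisor's leading term divides it; move 5/2x_2 to the remainder.
  leading term 1: no divisor's leading term divides it; move 9/4 to the remainder.
  remainder 1/4x_1 + 5/2x_2 + 9/4 ≠ 0; add g_3 = 1/4x_1 + 5/2x_2 + 9/4 to the basis.

S(f_1,g_3): lcm = x_1^2x_2. S = -10x_1x_2^2 - 9x_1x_2 + 1/4x_1 + 5/2x_2 + 13/4.
  leading term x_1x_2^2: subtract (-40x_2^2)·g_3 from -10x_1x_2^2 - 9x_1x_2 + 1/4x_1 + 5/2x_2 + 13/4 → -9x_1x_2 + 1/4x_1 + 100x_2^3 + 90x_2^2 + 5/2x_2 + 13/4
  leading term x_1x_2: subtract (-36x_2)·g_3 from -9x_1x_2 + 1/4x_1 + 100x_2^3 + 90x_2^2 + 5/2x_2 + 13/4 → 1/4x_1 + 100x_2^3 + 180x_2^2 + 167/2x_2 + 13/4
  leading term x_1: subtract (1)·g_3 from 1/4x_1 + 100x_2^3 + 180x_2^2 + 167/2x_2 + 13/4 → 100x_2^3 + 180x_2^2 + 81x_2 + 1
  leading term x_2^3: no divisor's leading term divides it; move 100x_2^3 to the remainder.
  leading term x_2^2: no divisor's leading term divides it; move 180x_2^2 to the remainder.
  leading term x_2: no divisor's leading term divides it; move 81x_2 to the remainder.
  leading term 1: no divisor's leading term divides it; move 1 to the remainder.
  remainder 100x_2^3 + 180x_2^2 + 81x_2 + 1 ≠ 0; add g_4 = 100x_2^3 + 180x_2^2 + 81x_2 + 1 to the basis.

The other S-polynomials (S(f_2,g_3), S(f_1,g_4), S(f_2,g_4), S(g_3,g_4)) all reduce to 0 modulo the current basis, so we have a Gröbner basis.
Inter-reduce: drop elements whose leading term is divisible by another's, tail-reduce, and make monic.

G = {x_1 + 10x_2 + 9, x_2^3 + 9/5x_2^2 + 81/100x_2 + 1/100}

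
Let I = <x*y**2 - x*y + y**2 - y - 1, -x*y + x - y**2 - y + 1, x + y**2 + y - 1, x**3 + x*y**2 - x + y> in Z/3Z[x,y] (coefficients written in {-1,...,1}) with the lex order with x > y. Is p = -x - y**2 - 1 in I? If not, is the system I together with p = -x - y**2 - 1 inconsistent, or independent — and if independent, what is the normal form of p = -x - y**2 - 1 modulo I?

-x - y**2 - 1 lies in I (it reduces to 0).

First compute the reduced Gröbner basis of I by Buchberger's algorithm.
f_1 = x*y**2 - x*y + y**2 - y - 1, LT = x*y**2.
f_2 = -x*y + x - y**2 - y + 1, LT = x*y.
f_3 = x + y**2 + y - 1, LT = x.
f_4 = x**3 + x*y**2 - x + y, LT = x**3.

S(f_1,f_2): lcm = x*y**2. S = -y**3 - 1.
  leading term y**3: no divisor's leading term divides it; move -y**3 to the remainder.
  leading term 1: no divisor's leading term divides it; move -1 to the remainder.
  remainder -y**3 - 1 ≠ 0; add h_5 = -y**3 - 1 to the basis.

S(f_1,f_3): lcm = x*y**2. S = -x*y - y**4 - y**3 - y**2 - y - 1.
  leading term x*y: subtract (1)·f_2 from -x*y - y**4 - y**3 - y**2 - y - 1 → -x - y**4 - y**3 + 1
  leading term x: subtract (-1)·f_3 from -x - y**4 - y**3 + 1 → -y**4 - y**3 + y**2 + y
  leading term y**4: subtract (y)·h_5 from -y**4 - y**3 + y**2 + y → -y**3 + y**2 - y
  leading term y**3: subtract (1)·h_5 from -y**3 + y**2 - y → y**2 - y + 1
  leading term y**2: no divisor's leading term divides it; move y**2 to the remainder.
  leading term y: no divisor's leading term divides it; move -y to the remainder.
  leading term 1: no divisor's leading term divides it; move 1 to the remainder.
  remainder y**2 - y + 1 ≠ 0; add h_6 = y**2 - y + 1 to the basis.

S(f_1,f_4): lcm = x**3*y**2. S = -x**3*y + x**2*y**2 - x**2*y - x**2 - x*y**4 + x*y**2 - y**3.
  leading term x**3*y: subtract (x**2)·f_2 from -x**3*y + x**2*y**2 - x**2*y - x**2 - x*y**4 + x*y**2 - y**3 → -x**3 - x**2*y**2 + x**2 - x*y**4 + x*y**2 - y**3
  leading term x**3: subtract (-x**2)·f_3 from -x**3 - x**2*y**2 + x**2 - x*y**4 + x*y**2 - y**3 → x**2*y - x*y**4 + x*y**2 - y**3
  leading term x**2*y: subtract (-x)·f_2 from x**2*y - x*y**4 + x*y**2 - y**3 → x**2 - x*y**4 - x*y + x - y**3
  leading term x**2: subtract (x)·f_3 from x**2 - x*y**4 - x*y + x - y**3 → -x*y**4 - x*y**2 + x*y - x - y**3
  leading term x*y**4: subtract (-y**2)·f_1 from -x*y**4 - x*y**2 + x*y - x - y**3 → -x*y**3 - x*y**2 + x*y - x + y**4 + y**3 - y**2
  leading term x*y**3: subtract (-y)·f_1 from -x*y**3 - x*y**2 + x*y - x + y**4 + y**3 - y**2 → x*y**2 + x*y - x + y**4 - y**3 + y**2 - y
  leading term x*y**2: subtract (1)·f_1 from x*y**2 + x*y - x + y**4 - y**3 + y**2 - y → -x*y - x + y**4 - y**3 + 1
  leading term x*y: subtract (1)·f_2 from -x*y - x + y**4 - y**3 + 1 → x + y**4 - y**3 + y**2 + y
  leading term x: subtract (1)·f_3 from x + y**4 - y**3 + y**2 + y → y**4 - y**3 + 1
  leading term y**4: subtract (-y)·h_5 from y**4 - y**3 + 1 → -y**3 - y + 1
  leading term y**3: subtract (1)·h_5 from -y**3 - y + 1 → -y - 1
  leading term y: no divisor's leading term divides it; move -y to the remainder.
  leading term 1: no divisor's leading term divides it; move -1 to the remainder.
  remainder -y - 1 ≠ 0; add h_7 = -y - 1 to the basis.

The other S-polynomials (S(f_2,f_3), S(f_2,f_4), S(f_3,f_4), S(f_1,h_5), S(f_2,h_5), S(f_3,h_5), S(f_4,h_5), S(f_1,h_6), S(f_2,h_6), S(f_3,h_6), S(f_4,h_6), S(h_5,h_6), S(f_1,h_7), S(f_2,h_7), S(f_3,h_7), S(f_4,h_7), S(h_5,h_7), S(h_6,h_7)) all reduce to 0 modulo the current basis, so we have a Gröbner basis.
Inter-reduce: drop elements whose leading term is divisible by another's, tail-reduce, and make monic.
Reduced Gröbner basis: {x - 1, y + 1}.
Label its elements g_1 = x - 1, g_2 = y + 1.

Reduce p = -x - y**2 - 1 modulo G:
  leading term x: subtract (-1)·g_1 from -x - y**2 - 1 → -y**2 + 1
  leading term y**2: subtract (-y)·g_2 from -y**2 + 1 → y + 1
  leading term y: subtract (1)·g_2 from y + 1 → 0
  normal form = 0.
Since the normal form is 0, p ∈ I.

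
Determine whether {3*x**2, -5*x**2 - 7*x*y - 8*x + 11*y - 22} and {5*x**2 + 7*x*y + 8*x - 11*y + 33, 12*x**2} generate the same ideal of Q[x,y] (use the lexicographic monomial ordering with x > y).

Since reduced Gröbner bases are canonical representatives of ideals under a given ordering, it suffices to compute and compare them.
Buchberger on the first generating set:
f_1 = 3*x**2, LT = x**2.
f_2 = -5*x**2 - 7*x*y - 8*x + 11*y - 22, LT = x**2.

S(f_1,f_2): lcm = x**2. S = -7/5*x*y - 8/5*x + 11/5*y - 22/5.
  reduce S modulo (f_1, f_2):
  remainder -7/5*x*y - 8/5*x + 11/5*y - 22/5 ≠ 0; add g_3 = -7/5*x*y - 8/5*x + 11/5*y - 22/5 to the basis.

S(f_1,g_3): lcm = x**2*y. S = -8/7*x**2 + 11/7*x*y - 22/7*x.
  reduce S modulo (f_1, f_2, g_3):
  remainder -242/49*x + 121/49*y - 242/49 ≠ 0; add g_4 = -242/49*x + 121/49*y - 242/49 to the basis.

S(g_3,g_4): lcm = x*y. S = 8/7*x + 1/2*y**2 - 18/7*y + 22/7.
  reduce S modulo (f_1, f_2, g_3, g_4):
  remainder 1/2*y**2 - 2*y + 2 ≠ 0; add g_5 = 1/2*y**2 - 2*y + 2 to the basis.

The other S-polynomials (S(f_2,g_3), S(f_1,g_4), S(f_2,g_4), S(f_1,g_5), S(f_2,g_5), S(g_3,g_5), S(g_4,g_5)) all reduce to 0 modulo the current basis, so we have a Gröbner basis.
Inter-reduce: drop elements whose leading term is divisible by another's, tail-reduce, and make monic.
Reduced Gröbner basis: {x - 1/2*y + 1, y**2 - 4*y + 4}.

Buchberger on the second generating set:
h_1 = 5*x**2 + 7*x*y + 8*x - 11*y + 33, LT = x**2.
h_2 = 12*x**2, LT = x**2.

S(h_1,h_2): lcm = x**2. S = 7/5*x*y + 8/5*x - 11/5*y + 33/5.
  reduce S modulo (h_1, h_2):
  remainder 7/5*x*y + 8/5*x - 11/5*y + 33/5 ≠ 0; add k_3 = 7/5*x*y + 8/5*x - 11/5*y + 33/5 to the basis.

S(h_1,k_3): lcm = x**2*y. S = -8/7*x**2 + 7/5*x*y**2 + 111/35*x*y - 33/7*x - 11/5*y**2 + 33/5*y.
  reduce S modulo (h_1, h_2, k_3):
  remainder -319/49*x + 121/49*y - 363/49 ≠ 0; add k_4 = -319/49*x + 121/49*y - 363/49 to the basis.

S(k_3,k_4): lcm = x*y. S = 8/7*x + 11/29*y**2 - 550/203*y + 33/7.
  reduce S modulo (h_1, h_2, k_3, k_4):
  remainder 11/29*y**2 - 66/29*y + 99/29 ≠ 0; add k_5 = 11/29*y**2 - 66/29*y + 99/29 to the basis.

The other S-polynomials (S(h_2,k_3), S(h_1,k_4), S(h_2,k_4), S(h_1,k_5), S(h_2,k_5), S(k_3,k_5), S(k_4,k_5)) all reduce to 0 modulo the current basis, so we have a Gröbner basis.
Inter-reduce: drop elements whose leading term is divisible by another's, tail-reduce, and make monic.
Reduced Gröbner basis: {x - 11/29*y + 33/29, y**2 - 6*y + 9}.

These differ, so the ideals are not equal.

No, the ideals differ.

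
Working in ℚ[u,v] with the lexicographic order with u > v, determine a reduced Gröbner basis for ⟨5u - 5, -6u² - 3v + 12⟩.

G = {u - 1, v - 2}

f_1 = 5u - 5, LT = u.
f_2 = -6u² - 3v + 12, LT = u².

S(f_1,f_2): lcm = u². S = -u - ½v + 2.
  leading term u: subtract (-⅕)·f_1 from -u - ½v + 2 → -½v + 1
  leading term v: no divisor's leading term divides it; move -½v to the remainder.
  leading term 1: no divisor's leading term divides it; move 1 to the remainder.
  remainder -½v + 1 ≠ 0; add g_3 = -½v + 1 to the basis.

S(f_1,g_3): leading monomials are coprime, so the S-polynomial reduces to 0 (Buchberger's first criterion).
S(f_2,g_3): leading monomials are coprime, so the S-polynomial reduces to 0 (Buchberger's first criterion).
Every S-polynomial of the final basis reduces to 0, so we have a Gröbner basis.
Inter-reduce: drop elements whose leading term is divisible by another's, tail-reduce, and make monic.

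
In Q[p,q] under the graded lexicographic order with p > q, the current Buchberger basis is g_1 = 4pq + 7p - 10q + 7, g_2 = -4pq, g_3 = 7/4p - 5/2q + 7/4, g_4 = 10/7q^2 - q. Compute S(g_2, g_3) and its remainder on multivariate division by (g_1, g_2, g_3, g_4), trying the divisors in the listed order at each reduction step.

lcm(LM(g_2), LM(g_3)) = pq.
S = (lcm/LT(g_2))·g_2 − (lcm/LT(g_3))·g_3 = 10/7q^2 - q.
Reduce S modulo (g_1, g_2, g_3, g_4) in that order:
  leading term q^2: subtract (1)·g_4 from 10/7q^2 - q → 0
The remainder is 0, so this S-polynomial contributes no new basis element.

S(g_2, g_3) = 10/7q^2 - q; remainder on division = 0.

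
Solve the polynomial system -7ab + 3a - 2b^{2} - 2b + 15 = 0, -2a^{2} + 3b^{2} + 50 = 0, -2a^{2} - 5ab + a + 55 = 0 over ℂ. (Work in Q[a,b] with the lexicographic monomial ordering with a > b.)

{(-5, 0)}

Compute a lex Gröbner basis by Buchberger's algorithm.
f_1 = -7ab + 3a - 2b^{2} - 2b + 15, LT = ab.
f_2 = -2a^{2} + 3b^{2} + 50, LT = a^{2}.
f_3 = -2a^{2} - 5ab + a + 55, LT = a^{2}.

S(f_1,f_2): lcm = a^{2}b. S = -\tfrac{3}{7}a^{2} + \tfrac{2}{7}ab^{2} + \tfrac{2}{7}ab - \tfrac{15}{7}a + \tfrac{3}{2}b^{3} + 25b.
  leading term a^{2}: subtract (\tfrac{3}{14})·f_2 from -\tfrac{3}{7}a^{2} + \tfrac{2}{7}ab^{2} + \tfrac{2}{7}ab - \tfrac{15}{7}a + \tfrac{3}{2}b^{3} + 25b → \tfrac{2}{7}ab^{2} + \tfrac{2}{7}ab - \tfrac{15}{7}a + \tfrac{3}{2}b^{3} - \tfrac{9}{14}b^{2} + 25b - \tfrac{75}{7}
  leading term ab^{2}: subtract (-\tfrac{2}{49}b)·f_1 from \tfrac{2}{7}ab^{2} + \tfrac{2}{7}ab - \tfrac{15}{7}a + \tfrac{3}{2}b^{3} - \tfrac{9}{14}b^{2} + 25b - \tfrac{75}{7} → \tfrac{20}{49}ab - \tfrac{15}{7}a + \tfrac{139}{98}b^{3} - \tfrac{71}{98}b^{2} + \tfrac{1255}{49}b - \tfrac{75}{7}
  leading term ab: subtract (-\tfrac{20}{343})·f_1 from \tfrac{20}{49}ab - \tfrac{15}{7}a + \tfrac{139}{98}b^{3} - \tfrac{71}{98}b^{2} + \tfrac{1255}{49}b - \tfrac{75}{7} → -\tfrac{675}{343}a + \tfrac{139}{98}b^{3} - \tfrac{577}{686}b^{2} + \tfrac{8745}{343}b - \tfrac{3375}{343}
  leading term a: no divisor's leading term divides it; move -\tfrac{675}{343}a to the remainder.
  leading term b^{3}: no divisor's leading term divides it; move \tfrac{139}{98}b^{3} to the remainder.
  leading term b^{2}: no divisor's leading term divides it; move -\tfrac{577}{686}b^{2} to the remainder.
  leading term b: no divisor's leading term divides it; move \tfrac{8745}{343}b to the remainder.
  leading term 1: no divisor's leading term divides it; move -\tfrac{3375}{343} to the remainder.
  remainder -\tfrac{675}{343}a + \tfrac{139}{98}b^{3} - \tfrac{577}{686}b^{2} + \tfrac{8745}{343}b - \tfrac{3375}{343} ≠ 0; add h_4 = -\tfrac{675}{343}a + \tfrac{139}{98}b^{3} - \tfrac{577}{686}b^{2} + \tfrac{8745}{343}b - \tfrac{3375}{343} to the basis.

S(f_1,f_3): lcm = a^{2}b. S = -\tfrac{3}{7}a^{2} - \tfrac{31}{14}ab^{2} + \tfrac{11}{14}ab - \tfrac{15}{7}a + \tfrac{55}{2}b.
  leading term a^{2}: subtract (\tfrac{3}{14})·f_2 from -\tfrac{3}{7}a^{2} - \tfrac{31}{14}ab^{2} + \tfrac{11}{14}ab - \tfrac{15}{7}a + \tfrac{55}{2}b → -\tfrac{31}{14}ab^{2} + \tfrac{11}{14}ab - \tfrac{15}{7}a - \tfrac{9}{14}b^{2} + \tfrac{55}{2}b - \tfrac{75}{7}
  leading term ab^{2}: subtract (\tfrac{31}{98}b)·f_1 from -\tfrac{31}{14}ab^{2} + \tfrac{11}{14}ab - \tfrac{15}{7}a - \tfrac{9}{14}b^{2} + \tfrac{55}{2}b - \tfrac{75}{7} → -\tfrac{8}{49}ab - \tfrac{15}{7}a + \tfrac{31}{49}b^{3} - \tfrac{1}{98}b^{2} + \tfrac{1115}{49}b - \tfrac{75}{7}
  leading term ab: subtract (\tfrac{8}{343})·f_1 from -\tfrac{8}{49}ab - \tfrac{15}{7}a + \tfrac{31}{49}b^{3} - \tfrac{1}{98}b^{2} + \tfrac{1115}{49}b - \tfrac{75}{7} → -\tfrac{759}{343}a + \tfrac{31}{49}b^{3} + \tfrac{25}{686}b^{2} + \tfrac{7821}{343}b - \tfrac{3795}{343}
  leading term a: subtract (\tfrac{253}{225})·h_4 from -\tfrac{759}{343}a + \tfrac{31}{49}b^{3} + \tfrac{25}{686}b^{2} + \tfrac{7821}{343}b - \tfrac{3795}{343} → -\tfrac{433}{450}b^{3} + \tfrac{221}{225}b^{2} - \tfrac{88}{15}b
  leading term b^{3}: no divisor's leading term divides it; move -\tfrac{433}{450}b^{3} to the remainder.
  leading term b^{2}: no divisor's leading term divides it; move \tfrac{221}{225}b^{2} to the remainder.
  leading term b: no divisor's leading term divides it; move -\tfrac{88}{15}b to the remainder.
  remainder -\tfrac{433}{450}b^{3} + \tfrac{221}{225}b^{2} - \tfrac{88}{15}b ≠ 0; add h_5 = -\tfrac{433}{450}b^{3} + \tfrac{221}{225}b^{2} - \tfrac{88}{15}b to the basis.

S(f_2,f_3): lcm = a^{2}. S = -\tfrac{5}{2}ab + \tfrac{1}{2}a - \tfrac{3}{2}b^{2} + \tfrac{5}{2}.
  leading term ab: subtract (\tfrac{5}{14})·f_1 from -\tfrac{5}{2}ab + \tfrac{1}{2}a - \tfrac{3}{2}b^{2} + \tfrac{5}{2} → -\tfrac{4}{7}a - \tfrac{11}{14}b^{2} + \tfrac{5}{7}b - \tfrac{20}{7}
  leading term a: subtract (\tfrac{196}{675})·h_4 from -\tfrac{4}{7}a - \tfrac{11}{14}b^{2} + \tfrac{5}{7}b - \tfrac{20}{7} → -\tfrac{278}{675}b^{3} - \tfrac{731}{1350}b^{2} - \tfrac{301}{45}b
  leading term b^{3}: subtract (\tfrac{556}{1299})·h_5 from -\tfrac{278}{675}b^{3} - \tfrac{731}{1350}b^{2} - \tfrac{301}{45}b → -\tfrac{833}{866}b^{2} - \tfrac{1809}{433}b
  leading term b^{2}: no divisor's leading term divides it; move -\tfrac{833}{866}b^{2} to the remainder.
  leading term b: no divisor's leading term divides it; move -\tfrac{1809}{433}b to the remainder.
  remainder -\tfrac{833}{866}b^{2} - \tfrac{1809}{433}b ≠ 0; add h_6 = -\tfrac{833}{866}b^{2} - \tfrac{1809}{433}b to the basis.

S(f_1,h_4): lcm = ab. S = -\tfrac{3}{7}a + \tfrac{973}{1350}b^{4} - \tfrac{577}{1350}b^{3} + \tfrac{4171}{315}b^{2} - \tfrac{33}{7}b - \tfrac{15}{7}.
  leading term a: subtract (\tfrac{49}{225})·h_4 from -\tfrac{3}{7}a + \tfrac{973}{1350}b^{4} - \tfrac{577}{1350}b^{3} + \tfrac{4171}{315}b^{2} - \tfrac{33}{7}b - \tfrac{15}{7} → \tfrac{973}{1350}b^{4} - \tfrac{497}{675}b^{3} + \tfrac{6041}{450}b^{2} - \tfrac{154}{15}b
  leading term b^{4}: subtract (-\tfrac{973}{1299}b)·h_5 from \tfrac{973}{1350}b^{4} - \tfrac{497}{675}b^{3} + \tfrac{6041}{450}b^{2} - \tfrac{154}{15}b → -\tfrac{56}{97425}b^{3} + \tfrac{1759513}{194850}b^{2} - \tfrac{154}{15}b
  leading term b^{3}: subtract (\tfrac{112}{187489})·h_5 from -\tfrac{56}{97425}b^{3} + \tfrac{1759513}{194850}b^{2} - \tfrac{154}{15}b → \tfrac{3385865}{374978}b^{2} - \tfrac{1924230}{187489}b
  leading term b^{2}: subtract (-\tfrac{483695}{51527})·h_6 from \tfrac{3385865}{374978}b^{2} - \tfrac{1924230}{187489}b → -\tfrac{2549625}{51527}b
  leading term b: no divisor's leading term divides it; move -\tfrac{2549625}{51527}b to the remainder.
  remainder -\tfrac{2549625}{51527}b ≠ 0; add h_7 = -\tfrac{2549625}{51527}b to the basis.

The other S-polynomials (S(f_2,h_4), S(f_3,h_4), S(f_1,h_5), S(f_2,h_5), S(f_3,h_5), S(h_4,h_5), S(f_1,h_6), S(f_2,h_6), S(f_3,h_6), S(h_4,h_6), S(h_5,h_6), S(f_1,h_7), S(f_2,h_7), S(f_3,h_7), S(h_4,h_7), S(h_5,h_7), S(h_6,h_7)) all reduce to 0 modulo the current basis, so we have a Gröbner basis.
Inter-reduce: drop elements whose leading term is divisible by another's, tail-reduce, and make monic.
Reduced Gröbner basis: {a + 5, b}.

A lex Gröbner basis eliminates variables successively. Here b depends only on b, with roots {0}; lifting each root through the earlier basis elements recovers the full solutions.
  b = 0: the earlier basis element becomes a + 5 = 0, giving a = -5 — point (-5, 0).
Zero-dimensionality of the ideal guarantees finitely many solutions over ℂ.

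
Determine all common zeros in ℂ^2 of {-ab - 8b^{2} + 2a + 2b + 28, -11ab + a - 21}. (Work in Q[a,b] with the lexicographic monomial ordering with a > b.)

{(-1, 2), (-sqrt(8409)/11 - 81/11, -73/88 + sqrt(8409)/88), (-81/11 + sqrt(8409)/11, -sqrt(8409)/88 - 73/88)}

Compute a lex Gröbner basis by Buchberger's algorithm.
f_1 = -ab + 2a - 8b^{2} + 2b + 28, LT = ab.
f_2 = -11ab + a - 21, LT = ab.

S(f_1,f_2): lcm = ab. S = -\tfrac{21}{11}a + 8b^{2} - 2b - \tfrac{329}{11}.
  reduce S modulo (f_1, f_2):
  remainder -\tfrac{21}{11}a + 8b^{2} - 2b - \tfrac{329}{11} ≠ 0; add h_3 = -\tfrac{21}{11}a + 8b^{2} - 2b - \tfrac{329}{11} to the basis.

S(f_1,h_3): lcm = ab. S = -2a + \tfrac{88}{21}b^{3} + \tfrac{146}{21}b^{2} - \tfrac{53}{3}b - 28.
  reduce S modulo (f_1, f_2, h_3):
  remainder \tfrac{88}{21}b^{3} - \tfrac{10}{7}b^{2} - \tfrac{109}{7}b + \tfrac{10}{3} ≠ 0; add h_4 = \tfrac{88}{21}b^{3} - \tfrac{10}{7}b^{2} - \tfrac{109}{7}b + \tfrac{10}{3} to the basis.

The other S-polynomials (S(f_2,h_3), S(f_1,h_4), S(f_2,h_4), S(h_3,h_4)) all reduce to 0 modulo the current basis, so we have a Gröbner basis.
Inter-reduce: drop elements whose leading term is divisible by another's, tail-reduce, and make monic.
Reduced Gröbner basis: {a - \tfrac{88}{21}b^{2} + \tfrac{22}{21}b + \tfrac{47}{3}, b^{3} - \tfrac{15}{44}b^{2} - \tfrac{327}{88}b + \tfrac{35}{44}}.

A lex Gröbner basis eliminates variables successively. Here b^{3} - \tfrac{15}{44}b^{2} - \tfrac{327}{88}b + \tfrac{35}{44} depends only on b, with roots {2, -73/88 + sqrt(8409)/88, -sqrt(8409)/88 - 73/88}; lifting each root through the earlier basis elements recovers the full solutions.
  b = 2: the earlier basis element becomes a + 1 = 0, giving a = -1 — point (-1, 2).
  b = -73/88 + sqrt(8409)/88: the earlier basis element becomes a + 81/11 + sqrt(8409)/11 = 0, giving a = -sqrt(8409)/11 - 81/11 — point (-sqrt(8409)/11 - 81/11, -73/88 + sqrt(8409)/88).
  b = -sqrt(8409)/88 - 73/88: the earlier basis element becomes a - sqrt(8409)/11 + 81/11 = 0, giving a = -81/11 + sqrt(8409)/11 — point (-81/11 + sqrt(8409)/11, -sqrt(8409)/88 - 73/88).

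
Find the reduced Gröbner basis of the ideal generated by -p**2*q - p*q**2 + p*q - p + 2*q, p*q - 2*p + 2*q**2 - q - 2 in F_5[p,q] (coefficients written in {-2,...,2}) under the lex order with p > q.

f_1 = -p**2*q - p*q**2 + p*q - p + 2*q, LT = p**2*q.
f_2 = p*q - 2*p + 2*q**2 - q - 2, LT = p*q.

S(f_1,f_2): lcm = p**2*q. S = 2*p**2 - p*q**2 - 2*p - 2*q.
  leading term p**2: no divisor's leading term divides it; move 2*p**2 to the remainder.
  leading term p*q**2: subtract (-q)·f_2 from -p*q**2 - 2*p - 2*q → -2*p*q - 2*p + 2*q**3 - q**2 + q
  leading term p*q: subtract (-2)·f_2 from -2*p*q - 2*p + 2*q**3 - q**2 + q → -p + 2*q**3 - 2*q**2 - q + 1
  leading term p: no divisor's leading term divides it; move -p to the remainder.
  leading term q**3: no divisor's leading term divides it; move 2*q**3 to the remainder.
  leading term q**2: no divisor's leading term divides it; move -2*q**2 to the remainder.
  leading term q: no divisor's leading term divides it; move -q to the remainder.
  leading term 1: no divisor's leading term divides it; move 1 to the remainder.
  remainder 2*p**2 - p + 2*q**3 - 2*q**2 - q + 1 ≠ 0; add g_3 = 2*p**2 - p + 2*q**3 - 2*q**2 - q + 1 to the basis.

S(f_1,g_3): lcm = p**2*q. S = p*q**2 + 2*p*q + p - q**4 + q**3 - 2*q**2.
  leading term p*q**2: subtract (q)·f_2 from p*q**2 + 2*p*q + p - q**4 + q**3 - 2*q**2 → -p*q + p - q**4 - q**3 - q**2 + 2*q
  leading term p*q: subtract (-1)·f_2 from -p*q + p - q**4 - q**3 - q**2 + 2*q → -p - q**4 - q**3 + q**2 + q - 2
  leading term p: no divisor's leading term divides it; move -p to the remainder.
  leading term q**4: no divisor's leading term divides it; move -q**4 to the remainder.
  leading term q**3: no divisor's leading term divides it; move -q**3 to the remainder.
  leading term q**2: no divisor's leading term divides it; move q**2 to the remainder.
  leading term q: no divisor's leading term divides it; move q to the remainder.
  leading term 1: no divisor's leading term divides it; move -2 to the remainder.
  remainder -p - q**4 - q**3 + q**2 + q - 2 ≠ 0; add g_4 = -p - q**4 - q**3 + q**2 + q - 2 to the basis.

S(f_1,g_4): lcm = p**2*q. S = -p*q**5 - p*q**4 + p*q**3 + 2*p*q**2 + 2*p*q + p - 2*q.
  leading term p*q**5: subtract (-q**4)·f_2 from -p*q**5 - p*q**4 + p*q**3 + 2*p*q**2 + 2*p*q + p - 2*q → 2*p*q**4 + p*q**3 + 2*p*q**2 + 2*p*q + p + 2*q**6 - q**5 - 2*q**4 - 2*q
  leading term p*q**4: subtract (2*q**3)·f_2 from 2*p*q**4 + p*q**3 + 2*p*q**2 + 2*p*q + p + 2*q**6 - q**5 - 2*q**4 - 2*q → 2*p*q**2 + 2*p*q + p + 2*q**6 - q**3 - 2*q
  leading term p*q**2: subtract (2*q)·f_2 from 2*p*q**2 + 2*p*q + p + 2*q**6 - q**3 - 2*q → p*q + p + 2*q**6 + 2*q**2 + 2*q
  leading term p*q: subtract (1)·f_2 from p*q + p + 2*q**6 + 2*q**2 + 2*q → -2*p + 2*q**6 - 2*q + 2
  leading term p: subtract (2)·g_4 from -2*p + 2*q**6 - 2*q + 2 → 2*q**6 + 2*q**4 + 2*q**3 - 2*q**2 + q + 1
  leading term q**6: no divisor's leading term divides it; move 2*q**6 to the remainder.
  leading term q**4: no divisor's leading term divides it; move 2*q**4 to the remainder.
  leading term q**3: no divisor's leading term divides it; move 2*q**3 to the remainder.
  leading term q**2: no divisor's leading term divides it; move -2*q**2 to the remainder.
  leading term q: no divisor's leading term divides it; move q to the remainder.
  leading term 1: no divisor's leading term divides it; move 1 to the remainder.
  remainder 2*q**6 + 2*q**4 + 2*q**3 - 2*q**2 + q + 1 ≠ 0; add g_5 = 2*q**6 + 2*q**4 + 2*q**3 - 2*q**2 + q + 1 to the basis.

S(f_2,g_4): lcm = p*q. S = -2*p - q**5 - q**4 + q**3 - 2*q**2 + 2*q - 2.
  leading term p: subtract (2)·g_4 from -2*p - q**5 - q**4 + q**3 - 2*q**2 + 2*q - 2 → -q**5 + q**4 - 2*q**3 + q**2 + 2
  leading term q**5: no divisor's leading term divides it; move -q**5 to the remainder.
  leading term q**4: no divisor's leading term divides it; move q**4 to the remainder.
  leading term q**3: no divisor's leading term divides it; move -2*q**3 to the remainder.
  leading term q**2: no divisor's leading term divides it; move q**2 to the remainder.
  leading term 1: no divisor's leading term divides it; move 2 to the remainder.
  remainder -q**5 + q**4 - 2*q**3 + q**2 + 2 ≠ 0; add g_6 = -q**5 + q**4 - 2*q**3 + q**2 + 2 to the basis.

The other S-polynomials (S(f_2,g_3), S(g_3,g_4), S(f_1,g_5), S(f_2,g_5), S(g_3,g_5), S(g_4,g_5), S(f_1,g_6), S(f_2,g_6), S(g_3,g_6), S(g_4,g_6), S(g_5,g_6)) all reduce to 0 modulo the current basis, so we have a Gröbner basis.
Inter-reduce: drop elements whose leading term is divisible by another's, tail-reduce, and make monic.

G = {p + q**4 + q**3 - q**2 - q + 2, q**5 - q**4 + 2*q**3 - q**2 - 2}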